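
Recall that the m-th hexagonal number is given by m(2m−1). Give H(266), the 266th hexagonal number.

The 266th hexagonal number is n(2n−1) with n = 266.
266·(2·266 − 1) = 266·531 = 141246.

141246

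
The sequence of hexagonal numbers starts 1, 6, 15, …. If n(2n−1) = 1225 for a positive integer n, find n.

25

Set n(2n−1) = 1225, giving 2n² − n − 1225 = 0.
So n = (1 + 99) / 4 = 100/4 = 25.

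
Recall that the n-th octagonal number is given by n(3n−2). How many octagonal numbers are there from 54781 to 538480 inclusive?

289

The n-th octagonal number is n(3n−2).
Smallest index with value ≥ 54781: n = 136 (giving 55216).
Largest index with value ≤ 538480: n = 424 (giving 538480).
Indices 136 through 424: 289 terms.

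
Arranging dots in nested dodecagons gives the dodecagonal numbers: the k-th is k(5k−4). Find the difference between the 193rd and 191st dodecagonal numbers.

193·(5·193 − 4) = 185473 and 191·(5·191 − 4) = 181641.
Difference: 185473 − 181641 = 3832.

3832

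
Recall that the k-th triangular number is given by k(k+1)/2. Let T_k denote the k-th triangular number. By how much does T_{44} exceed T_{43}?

44

Consecutive triangular numbers differ by n: T_{44} − T_{43} = 44.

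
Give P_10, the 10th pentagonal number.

145

The 10th pentagonal number is n(3n−1)/2 with n = 10.
10·(3·10 − 1)/2 = 10·29/2 = 145.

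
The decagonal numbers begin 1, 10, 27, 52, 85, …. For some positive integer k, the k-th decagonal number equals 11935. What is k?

55

Set n(4n−3) = 11935, giving 4n² − 3n − 11935 = 0.
So n = (3 + 437) / 8 = 440/8 = 55.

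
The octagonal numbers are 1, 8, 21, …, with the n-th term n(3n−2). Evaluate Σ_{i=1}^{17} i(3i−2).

Σ i(3i−2) = 3Σi² − 2Σi over i = 1..17.
Σi = 153 and Σi² = 1785.
3·1785 − 2·153 = 5049.

5049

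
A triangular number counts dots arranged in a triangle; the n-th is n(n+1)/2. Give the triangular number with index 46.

1081

The 46th triangular number is n(n+1)/2 with n = 46.
46·47/2 = 2162/2 = 1081.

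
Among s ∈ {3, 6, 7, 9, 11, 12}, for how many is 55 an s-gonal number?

s = 3: P(3, 10) = 55. ✓
s = 6: P(6, 5) = 45 and P(6, 6) = 66; 55 is not s-gonal.
s = 7: P(7, 5) = 55. ✓
s = 9: P(9, 4) = 46 and P(9, 5) = 75; 55 is not s-gonal.
s = 11: P(11, 3) = 30 and P(11, 4) = 58; 55 is not s-gonal.
s = 12: P(12, 3) = 33 and P(12, 4) = 64; 55 is not s-gonal.
Hits: s ∈ {3, 7} → 2.

2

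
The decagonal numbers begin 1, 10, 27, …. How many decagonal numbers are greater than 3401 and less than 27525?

The n-th decagonal number is n(4n−3).
Smallest index with value > 3401: n = 30 (giving 3510).
Largest index with value < 27525: n = 83 (giving 27307).
Indices 30 through 83: 54 terms.

54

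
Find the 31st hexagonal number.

The 31st hexagonal number is n(2n−1) with n = 31.
31·(2·31 − 1) = 31·61 = 1891.

1891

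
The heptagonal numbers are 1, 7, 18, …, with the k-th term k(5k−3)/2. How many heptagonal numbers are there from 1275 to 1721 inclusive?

The n-th heptagonal number is n(5n−3)/2.
Smallest index with value ≥ 1275: n = 23 (giving 1288).
Largest index with value ≤ 1721: n = 26 (giving 1651).
Indices 23 through 26: 4 terms.

4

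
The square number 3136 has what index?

We need n² = 3136, so n = √3136 = 56.

56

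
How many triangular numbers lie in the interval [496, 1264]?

19

The n-th triangular number is n(n+1)/2.
Smallest index with value ≥ 496: n = 31 (giving 496).
Largest index with value ≤ 1264: n = 49 (giving 1225).
Indices 31 through 49: 19 terms.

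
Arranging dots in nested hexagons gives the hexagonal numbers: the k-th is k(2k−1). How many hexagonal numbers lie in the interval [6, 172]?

8

The n-th hexagonal number is n(2n−1).
Smallest index with value ≥ 6: n = 2 (giving 6).
Largest index with value ≤ 172: n = 9 (giving 153).
Indices 2 through 9: 8 terms.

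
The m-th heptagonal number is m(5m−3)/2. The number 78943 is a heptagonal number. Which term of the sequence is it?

Set n(5n−3)/2 = 78943, giving 5n² − 3n − 157886 = 0.
So n = (3 + 1777) / 10 = 1780/10 = 178.

178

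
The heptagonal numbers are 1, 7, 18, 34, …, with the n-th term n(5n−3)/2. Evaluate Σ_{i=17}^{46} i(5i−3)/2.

78620

Σ i(5i−3)/2 = (5Σi² − 3Σi) / 2 over i = 17..46.
Σi = 1081 − 136 = 945 and Σi² = 33511 − 1496 = 32015.
(5·32015 − 3·945) / 2 = 157240/2 = 78620.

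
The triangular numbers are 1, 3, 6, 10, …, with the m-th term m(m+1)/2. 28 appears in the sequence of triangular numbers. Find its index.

Set n(n+1)/2 = 28, giving n² + n − 56 = 0.
So n = (-1 + 15) / 2 = 14/2 = 7.
Check: 7·8/2 = 28. ✓

7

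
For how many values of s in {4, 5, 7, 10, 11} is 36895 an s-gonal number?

1

s = 4: P(4, 192) = 36864 and P(4, 193) = 37249; 36895 is not s-gonal.
s = 5: P(5, 157) = 36895. ✓
s = 7: P(7, 121) = 36421 and P(7, 122) = 37027; 36895 is not s-gonal.
s = 10: P(10, 96) = 36576 and P(10, 97) = 37345; 36895 is not s-gonal.
s = 11: P(11, 90) = 36135 and P(11, 91) = 36946; 36895 is not s-gonal.
Hits: s ∈ {5} → 1.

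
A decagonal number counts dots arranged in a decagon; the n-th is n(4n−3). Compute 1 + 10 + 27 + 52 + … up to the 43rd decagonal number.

Σ i(4i−3) = 4Σi² − 3Σi over i = 1..43.
Σi = 946 and Σi² = 27434.
4·27434 − 3·946 = 106898.

106898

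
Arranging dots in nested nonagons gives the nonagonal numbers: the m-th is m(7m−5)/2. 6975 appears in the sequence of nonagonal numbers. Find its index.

Set n(7n−5)/2 = 6975, giving 7n² − 5n − 13950 = 0.
The discriminant is 25 + 56·6975 = 390625, and √390625 = 625.
So n = (5 + 625) / 14 = 630/14 = 45.

45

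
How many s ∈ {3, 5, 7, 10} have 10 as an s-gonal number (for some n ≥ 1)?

2

s = 3: P(3, 4) = 10. ✓
s = 5: P(5, 2) = 5 and P(5, 3) = 12; 10 is not s-gonal.
s = 7: P(7, 2) = 7 and P(7, 3) = 18; 10 is not s-gonal.
s = 10: P(10, 2) = 10. ✓
Hits: s ∈ {3, 10} → 2.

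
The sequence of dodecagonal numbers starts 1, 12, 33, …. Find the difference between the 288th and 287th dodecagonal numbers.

2871

Consecutive dodecagonal numbers differ by 10n − 9: here 10·288 − 9 = 2871.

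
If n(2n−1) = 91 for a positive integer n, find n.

7

Set n(2n−1) = 91, giving 2n² − n − 91 = 0.
So n = (1 + 27) / 4 = 28/4 = 7.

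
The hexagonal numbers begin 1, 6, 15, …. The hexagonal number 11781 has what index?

Set n(2n−1) = 11781, giving 2n² − n − 11781 = 0.
The discriminant is 1 + 8·11781 = 94249, and √94249 = 307.
So n = (1 + 307) / 4 = 308/4 = 77.

77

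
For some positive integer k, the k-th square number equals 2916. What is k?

We need n² = 2916, so n = √2916 = 54.

54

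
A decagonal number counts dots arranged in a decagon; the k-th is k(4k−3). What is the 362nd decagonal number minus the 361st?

Consecutive decagonal numbers differ by 8n − 7: here 8·362 − 7 = 2889.

2889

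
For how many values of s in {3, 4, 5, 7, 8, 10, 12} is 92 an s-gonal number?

1

s = 3: P(3, 13) = 91 and P(3, 14) = 105; 92 is not s-gonal.
s = 4: P(4, 9) = 81 and P(4, 10) = 100; 92 is not s-gonal.
s = 5: P(5, 8) = 92. ✓
s = 7: P(7, 6) = 81 and P(7, 7) = 112; 92 is not s-gonal.
s = 8: P(8, 5) = 65 and P(8, 6) = 96; 92 is not s-gonal.
s = 10: P(10, 5) = 85 and P(10, 6) = 126; 92 is not s-gonal.
s = 12: P(12, 4) = 64 and P(12, 5) = 105; 92 is not s-gonal.
Hits: s ∈ {5} → 1.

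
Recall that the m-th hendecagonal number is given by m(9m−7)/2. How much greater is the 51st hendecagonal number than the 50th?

Consecutive hendecagonal numbers differ by 9n − 8: here 9·51 − 8 = 451.

451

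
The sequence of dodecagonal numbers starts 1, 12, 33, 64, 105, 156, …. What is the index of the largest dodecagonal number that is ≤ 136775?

Solve n(5n−4) ≤ 136775 for integer n.
n = 165 gives 135465 ≤ 136775, while n = 166 gives 137116 > 136775; so the answer is index 165.

165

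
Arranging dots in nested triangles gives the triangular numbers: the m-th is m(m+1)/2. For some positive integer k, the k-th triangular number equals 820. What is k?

40

Set n(n+1)/2 = 820, giving n² + n − 1640 = 0.
The discriminant is 1 + 8·820 = 6561, and √6561 = 81.
So n = (-1 + 81) / 2 = 80/2 = 40.
Check: 40·41/2 = 820. ✓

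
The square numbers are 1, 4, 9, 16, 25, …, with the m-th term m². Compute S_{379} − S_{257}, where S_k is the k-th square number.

77592

379² = 143641 and 257² = 66049.
Difference: 143641 − 66049 = 77592.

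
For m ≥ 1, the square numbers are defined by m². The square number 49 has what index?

7

We need n² = 49, so n = √49 = 7.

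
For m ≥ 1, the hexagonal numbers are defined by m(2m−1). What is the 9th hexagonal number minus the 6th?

87

9·(2·9 − 1) = 153 and 6·(2·6 − 1) = 66.
Difference: 153 − 66 = 87.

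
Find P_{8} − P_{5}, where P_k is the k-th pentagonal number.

57

8·(3·8 − 1)/2 = 92 and 5·(3·5 − 1)/2 = 35.
Difference: 92 − 35 = 57.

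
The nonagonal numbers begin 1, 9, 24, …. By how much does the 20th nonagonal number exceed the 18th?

261

20·(7·20 − 5)/2 = 1350 and 18·(7·18 − 5)/2 = 1089.
Difference: 1350 − 1089 = 261.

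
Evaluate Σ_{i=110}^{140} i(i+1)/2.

245365

Σ i(i+1)/2 = (Σi² + Σi) / 2 over i = 110..140.
Σi = 9870 − 5995 = 3875 and Σi² = 924490 − 437635 = 486855.
(1·486855 + 1·3875) / 2 = 490730/2 = 245365.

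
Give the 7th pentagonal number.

The 7th pentagonal number is n(3n−1)/2 with n = 7.
7·(3·7 − 1)/2 = 7·20/2 = 7·10 = 70.

70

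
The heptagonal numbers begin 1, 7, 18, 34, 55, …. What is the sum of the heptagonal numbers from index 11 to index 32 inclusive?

26928

Σ i(5i−3)/2 = (5Σi² − 3Σi) / 2 over i = 11..32.
Σi = 528 − 55 = 473 and Σi² = 11440 − 385 = 11055.
(5·11055 − 3·473) / 2 = 53856/2 = 26928.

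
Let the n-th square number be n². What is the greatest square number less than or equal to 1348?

Solve n² ≤ 1348 for integer n.
n = 36 gives 1296 ≤ 1348, while n = 37 gives 1369 > 1348; so the answer is 1296.

1296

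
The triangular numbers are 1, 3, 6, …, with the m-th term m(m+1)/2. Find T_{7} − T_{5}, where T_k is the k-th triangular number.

13

7·8/2 = 28 and 5·6/2 = 15.
Difference: 28 − 15 = 13.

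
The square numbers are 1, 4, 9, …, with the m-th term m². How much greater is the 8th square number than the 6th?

28

8² = 64 and 6² = 36.
Difference: 64 − 36 = 28.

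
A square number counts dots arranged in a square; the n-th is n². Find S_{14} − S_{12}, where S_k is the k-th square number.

52

14² = 196 and 12² = 144.
Difference: 196 − 144 = 52.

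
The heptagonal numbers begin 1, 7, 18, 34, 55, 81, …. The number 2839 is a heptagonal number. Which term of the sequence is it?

34

Set n(5n−3)/2 = 2839, giving 5n² − 3n − 5678 = 0.
The discriminant is 9 + 40·2839 = 113569, and √113569 = 337.
So n = (3 + 337) / 10 = 340/10 = 34.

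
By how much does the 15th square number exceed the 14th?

n² − (n−1)² = 2n − 1, so 15² − 14² = 2·15 − 1 = 29.

29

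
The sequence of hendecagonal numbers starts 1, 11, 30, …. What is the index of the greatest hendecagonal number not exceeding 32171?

Solve n(9n−7)/2 ≤ 32171 for integer n.
n = 84 gives 31458 ≤ 32171, while n = 85 gives 32215 > 32171; so the answer is index 84.

84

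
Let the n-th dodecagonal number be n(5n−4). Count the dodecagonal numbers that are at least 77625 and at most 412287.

163

The n-th dodecagonal number is n(5n−4).
Smallest index with value ≥ 77625: n = 125 (giving 77625).
Largest index with value ≤ 412287: n = 287 (giving 410697).
Indices 125 through 287: 163 terms.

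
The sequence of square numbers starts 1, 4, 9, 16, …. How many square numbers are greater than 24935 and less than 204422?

295

The n-th square number is n².
Smallest index with value > 24935: n = 158 (giving 24964).
Largest index with value < 204422: n = 452 (giving 204304).
Indices 158 through 452: 295 terms.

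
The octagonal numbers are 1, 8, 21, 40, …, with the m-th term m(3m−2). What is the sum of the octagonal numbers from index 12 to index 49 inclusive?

Σ i(3i−2) = 3Σi² − 2Σi over i = 12..49.
Σi = 1225 − 66 = 1159 and Σi² = 40425 − 506 = 39919.
3·39919 − 2·1159 = 117439.

117439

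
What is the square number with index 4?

The 4th square number is n² with n = 4.
4² = 16.

16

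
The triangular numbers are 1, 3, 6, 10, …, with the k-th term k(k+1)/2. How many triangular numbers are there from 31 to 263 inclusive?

15

The n-th triangular number is n(n+1)/2.
Smallest index with value ≥ 31: n = 8 (giving 36).
Largest index with value ≤ 263: n = 22 (giving 253).
Indices 8 through 22: 15 terms.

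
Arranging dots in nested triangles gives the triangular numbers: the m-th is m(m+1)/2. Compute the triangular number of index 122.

The 122nd triangular number is n(n+1)/2 with n = 122.
122·123/2 = 15006/2 = 7503.

7503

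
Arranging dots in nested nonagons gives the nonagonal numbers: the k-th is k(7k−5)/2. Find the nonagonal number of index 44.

6666

44·(7·44 − 5)/2 = 44·303/2 = 6666.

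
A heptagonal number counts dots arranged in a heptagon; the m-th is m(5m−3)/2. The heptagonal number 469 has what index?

14

Set n(5n−3)/2 = 469, giving 5n² − 3n − 938 = 0.
The discriminant is 9 + 40·469 = 18769, and √18769 = 137.
So n = (3 + 137) / 10 = 140/10 = 14.
Check: 14·(5·14 − 3)/2 = 469. ✓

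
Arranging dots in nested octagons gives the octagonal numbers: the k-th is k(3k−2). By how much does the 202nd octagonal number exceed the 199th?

202·(3·202 − 2) = 122008 and 199·(3·199 − 2) = 118405.
Difference: 122008 − 118405 = 3603.

3603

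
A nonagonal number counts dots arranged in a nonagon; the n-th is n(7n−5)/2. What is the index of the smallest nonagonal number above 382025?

331

Solve n(7n−5)/2 > 382025 for integer n.
The largest n with value ≤ 382025 is 330 (since 380325 ≤ 382025 < 382636), so the first above is n = 331, value 382636.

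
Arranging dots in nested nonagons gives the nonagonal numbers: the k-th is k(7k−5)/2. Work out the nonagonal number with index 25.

25·(7·25 − 5)/2 = 25·170/2 = 25·85 = 2125.

2125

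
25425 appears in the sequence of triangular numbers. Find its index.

Set n(n+1)/2 = 25425, giving n² + n − 50850 = 0.
So n = (-1 + 451) / 2 = 450/2 = 225.
Check: 225·226/2 = 25425. ✓

225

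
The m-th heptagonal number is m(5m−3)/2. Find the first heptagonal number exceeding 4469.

4558

Solve n(5n−3)/2 > 4469 for integer n.
The largest n with value ≤ 4469 is 42 (since 4347 ≤ 4469 < 4558), so the first above is n = 43, value 4558.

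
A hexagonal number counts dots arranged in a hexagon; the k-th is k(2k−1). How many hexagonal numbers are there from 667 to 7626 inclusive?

44

The n-th hexagonal number is n(2n−1).
Smallest index with value ≥ 667: n = 19 (giving 703).
Largest index with value ≤ 7626: n = 62 (giving 7626).
Indices 19 through 62: 44 terms.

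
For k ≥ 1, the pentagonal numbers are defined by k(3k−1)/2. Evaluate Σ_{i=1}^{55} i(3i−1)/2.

Σ i(3i−1)/2 = (3Σi² − Σi) / 2 over i = 1..55.
Σi = 1540 and Σi² = 56980.
(3·56980 − 1·1540) / 2 = 169400/2 = 84700.

84700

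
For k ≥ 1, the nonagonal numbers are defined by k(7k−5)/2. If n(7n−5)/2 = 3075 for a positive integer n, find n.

30

Set n(7n−5)/2 = 3075, giving 7n² − 5n − 6150 = 0.
The discriminant is 25 + 56·3075 = 172225, and √172225 = 415.
So n = (5 + 415) / 14 = 420/14 = 30.
Check: 30·(7·30 − 5)/2 = 3075. ✓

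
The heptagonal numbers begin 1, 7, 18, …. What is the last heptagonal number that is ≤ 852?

783

Solve n(5n−3)/2 ≤ 852 for integer n.
n = 18 gives 783 ≤ 852, while n = 19 gives 874 > 852; so the answer is 783.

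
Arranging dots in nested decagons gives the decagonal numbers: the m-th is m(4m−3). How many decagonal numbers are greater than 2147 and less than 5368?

The n-th decagonal number is n(4n−3).
Smallest index with value > 2147: n = 24 (giving 2232).
Largest index with value < 5368: n = 37 (giving 5365).
Indices 24 through 37: 14 terms.

14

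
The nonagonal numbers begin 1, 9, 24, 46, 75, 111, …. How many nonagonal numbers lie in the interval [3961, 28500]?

57

The n-th nonagonal number is n(7n−5)/2.
Smallest index with value ≥ 3961: n = 34 (giving 3961).
Largest index with value ≤ 28500: n = 90 (giving 28125).
Indices 34 through 90: 57 terms.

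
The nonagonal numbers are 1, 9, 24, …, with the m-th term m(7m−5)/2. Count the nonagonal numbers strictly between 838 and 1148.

The n-th nonagonal number is n(7n−5)/2.
Smallest index with value > 838: n = 16 (giving 856).
Largest index with value < 1148: n = 18 (giving 1089).
Indices 16 through 18: 3 terms.

3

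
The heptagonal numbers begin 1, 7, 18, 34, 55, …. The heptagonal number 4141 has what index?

Set n(5n−3)/2 = 4141, giving 5n² − 3n − 8282 = 0.
The discriminant is 9 + 40·4141 = 165649, and √165649 = 407.
So n = (3 + 407) / 10 = 410/10 = 41.

41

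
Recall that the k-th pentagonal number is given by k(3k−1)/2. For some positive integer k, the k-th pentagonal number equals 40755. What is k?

Set n(3n−1)/2 = 40755, giving 3n² − n − 81510 = 0.
The discriminant is 1 + 24·40755 = 978121, and √978121 = 989.
So n = (1 + 989) / 6 = 990/6 = 165.

165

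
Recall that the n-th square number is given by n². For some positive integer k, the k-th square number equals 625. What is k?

We need n² = 625, so n = √625 = 25.

25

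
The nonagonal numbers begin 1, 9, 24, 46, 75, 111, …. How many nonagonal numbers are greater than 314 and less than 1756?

13

The n-th nonagonal number is n(7n−5)/2.
Smallest index with value > 314: n = 10 (giving 325).
Largest index with value < 1756: n = 22 (giving 1639).
Indices 10 through 22: 13 terms.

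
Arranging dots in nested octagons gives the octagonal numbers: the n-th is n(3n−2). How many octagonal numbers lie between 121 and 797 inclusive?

10

The n-th octagonal number is n(3n−2).
Smallest index with value ≥ 121: n = 7 (giving 133).
Largest index with value ≤ 797: n = 16 (giving 736).
Indices 7 through 16: 10 terms.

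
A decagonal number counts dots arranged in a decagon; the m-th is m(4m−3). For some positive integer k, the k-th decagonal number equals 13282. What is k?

58

Set n(4n−3) = 13282, giving 4n² − 3n − 13282 = 0.
The discriminant is 9 + 16·13282 = 212521, and √212521 = 461.
So n = (3 + 461) / 8 = 464/8 = 58.
Check: 58·(4·58 − 3) = 13282. ✓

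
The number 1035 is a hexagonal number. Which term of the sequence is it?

Set n(2n−1) = 1035, giving 2n² − n − 1035 = 0.
The discriminant is 1 + 8·1035 = 8281, and √8281 = 91.
So n = (1 + 91) / 4 = 92/4 = 23.

23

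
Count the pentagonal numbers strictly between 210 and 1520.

The n-th pentagonal number is n(3n−1)/2.
Smallest index with value > 210: n = 13 (giving 247).
Largest index with value < 1520: n = 31 (giving 1426).
Indices 13 through 31: 19 terms.

19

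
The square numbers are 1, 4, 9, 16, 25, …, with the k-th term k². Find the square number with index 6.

The 6th square number is n² with n = 6.
6² = 36.

36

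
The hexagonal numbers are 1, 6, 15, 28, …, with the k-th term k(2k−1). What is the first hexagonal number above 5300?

Solve n(2n−1) > 5300 for integer n.
The largest n with value ≤ 5300 is 51 (since 5151 ≤ 5300 < 5356), so the first above is n = 52, value 5356.

5356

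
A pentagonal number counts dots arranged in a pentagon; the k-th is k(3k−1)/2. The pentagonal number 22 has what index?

4

Set n(3n−1)/2 = 22, giving 3n² − n − 44 = 0.
The discriminant is 1 + 24·22 = 529, and √529 = 23.
So n = (1 + 23) / 6 = 24/6 = 4.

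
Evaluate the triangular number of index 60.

1830

The 60th triangular number is n(n+1)/2 with n = 60.
60·61/2 = 3660/2 = 1830.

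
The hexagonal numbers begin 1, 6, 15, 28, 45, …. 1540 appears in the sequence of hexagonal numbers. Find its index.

Set n(2n−1) = 1540, giving 2n² − n − 1540 = 0.
The discriminant is 1 + 8·1540 = 12321, and √12321 = 111.
So n = (1 + 111) / 4 = 112/4 = 28.

28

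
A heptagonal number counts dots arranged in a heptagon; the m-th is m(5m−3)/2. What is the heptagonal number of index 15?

The 15th heptagonal number is n(5n−3)/2 with n = 15.
15·(5·15 − 3)/2 = 15·72/2 = 15·36 = 540.

540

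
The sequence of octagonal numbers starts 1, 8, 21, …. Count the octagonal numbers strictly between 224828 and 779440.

236

The n-th octagonal number is n(3n−2).
Smallest index with value > 224828: n = 275 (giving 226325).
Largest index with value < 779440: n = 510 (giving 779280).
Indices 275 through 510: 236 terms.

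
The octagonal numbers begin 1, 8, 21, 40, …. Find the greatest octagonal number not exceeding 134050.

133141

Solve n(3n−2) ≤ 134050 for integer n.
n = 211 gives 133141 ≤ 134050, while n = 212 gives 134408 > 134050; so the answer is 133141.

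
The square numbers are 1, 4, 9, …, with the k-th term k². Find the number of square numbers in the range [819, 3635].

32

The n-th square number is n².
Smallest index with value ≥ 819: n = 29 (giving 841).
Largest index with value ≤ 3635: n = 60 (giving 3600).
Indices 29 through 60: 32 terms.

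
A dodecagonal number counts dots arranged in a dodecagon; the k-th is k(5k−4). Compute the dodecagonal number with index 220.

241120

The 220th dodecagonal number is n(5n−4) with n = 220.
220·(5·220 − 4) = 220·1096 = 241120.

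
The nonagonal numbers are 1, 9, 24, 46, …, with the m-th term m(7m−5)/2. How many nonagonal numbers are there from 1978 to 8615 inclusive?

The n-th nonagonal number is n(7n−5)/2.
Smallest index with value ≥ 1978: n = 25 (giving 2125).
Largest index with value ≤ 8615: n = 49 (giving 8281).
Indices 25 through 49: 25 terms.

25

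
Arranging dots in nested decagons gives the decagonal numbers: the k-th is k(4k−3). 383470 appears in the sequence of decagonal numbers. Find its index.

Set n(4n−3) = 383470, giving 4n² − 3n − 383470 = 0.
The discriminant is 9 + 16·383470 = 6135529, and √6135529 = 2477.
So n = (3 + 2477) / 8 = 2480/8 = 310.

310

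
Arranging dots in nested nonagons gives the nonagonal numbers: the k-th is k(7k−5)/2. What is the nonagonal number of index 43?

6364

43·(7·43 − 5)/2 = 43·296/2 = 43·148 = 6364.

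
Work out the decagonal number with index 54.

The 54th decagonal number is n(4n−3) with n = 54.
54·(4·54 − 3) = 54·213 = 11502.

11502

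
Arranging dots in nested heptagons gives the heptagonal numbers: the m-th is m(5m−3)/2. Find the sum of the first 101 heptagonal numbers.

Σ i(5i−3)/2 = (5Σi² − 3Σi) / 2 over i = 1..101.
Σi = 5151 and Σi² = 348551.
(5·348551 − 3·5151) / 2 = 1727302/2 = 863651.

863651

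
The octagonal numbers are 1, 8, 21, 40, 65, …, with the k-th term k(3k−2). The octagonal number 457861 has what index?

391

Set n(3n−2) = 457861, giving 3n² − 2n − 457861 = 0.
The discriminant is 4 + 12·457861 = 5494336, and √5494336 = 2344.
So n = (2 + 2344) / 6 = 2346/6 = 391.
Check: 391·(3·391 − 2) = 457861. ✓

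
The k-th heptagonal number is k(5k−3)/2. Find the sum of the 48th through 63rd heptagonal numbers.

Σ i(5i−3)/2 = (5Σi² − 3Σi) / 2 over i = 48..63.
Σi = 2016 − 1128 = 888 and Σi² = 85344 − 35720 = 49624.
(5·49624 − 3·888) / 2 = 245456/2 = 122728.

122728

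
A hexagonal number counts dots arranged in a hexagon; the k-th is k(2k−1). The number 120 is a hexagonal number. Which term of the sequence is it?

8

Set n(2n−1) = 120, giving 2n² − n − 120 = 0.
The discriminant is 1 + 8·120 = 961, and √961 = 31.
So n = (1 + 31) / 4 = 32/4 = 8.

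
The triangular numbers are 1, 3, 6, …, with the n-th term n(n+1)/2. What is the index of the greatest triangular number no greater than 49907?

315

Solve n(n+1)/2 ≤ 49907 for integer n.
n = 315 gives 49770 ≤ 49907, while n = 316 gives 50086 > 49907; so the answer is index 315.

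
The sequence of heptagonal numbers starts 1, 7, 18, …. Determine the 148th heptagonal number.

54538

148·(5·148 − 3)/2 = 148·737/2 = 54538.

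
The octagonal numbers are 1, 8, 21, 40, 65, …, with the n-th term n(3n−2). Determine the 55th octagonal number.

8965

55·(3·55 − 2) = 55·163 = 8965.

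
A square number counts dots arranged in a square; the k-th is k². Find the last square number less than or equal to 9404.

Solve n² ≤ 9404 for integer n.
n = 96 gives 9216 ≤ 9404, while n = 97 gives 9409 > 9404; so the answer is 9216.

9216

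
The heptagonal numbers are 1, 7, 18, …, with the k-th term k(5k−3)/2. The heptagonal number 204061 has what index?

Set n(5n−3)/2 = 204061, giving 5n² − 3n − 408122 = 0.
The discriminant is 9 + 40·204061 = 8162449, and √8162449 = 2857.
So n = (3 + 2857) / 10 = 2860/10 = 286.

286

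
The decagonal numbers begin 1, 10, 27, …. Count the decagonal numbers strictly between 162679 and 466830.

139

The n-th decagonal number is n(4n−3).
Smallest index with value > 162679: n = 203 (giving 164227).
Largest index with value < 466830: n = 341 (giving 464101).
Indices 203 through 341: 139 terms.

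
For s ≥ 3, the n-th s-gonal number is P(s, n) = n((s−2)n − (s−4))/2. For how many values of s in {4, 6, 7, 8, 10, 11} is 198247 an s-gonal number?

1

s = 4: P(4, 445) = 198025 and P(4, 446) = 198916; 198247 is not s-gonal.
s = 6: P(6, 315) = 198135 and P(6, 316) = 199396; 198247 is not s-gonal.
s = 7: P(7, 281) = 196981 and P(7, 282) = 198387; 198247 is not s-gonal.
s = 8: P(8, 257) = 197633 and P(8, 258) = 199176; 198247 is not s-gonal.
s = 10: P(10, 223) = 198247. ✓
s = 11: P(11, 210) = 197715 and P(11, 211) = 199606; 198247 is not s-gonal.
Hits: s ∈ {10} → 1.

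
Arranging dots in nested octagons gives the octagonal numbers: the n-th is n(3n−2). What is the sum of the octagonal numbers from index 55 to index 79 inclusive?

337225

Σ i(3i−2) = 3Σi² − 2Σi over i = 55..79.
Σi = 3160 − 1485 = 1675 and Σi² = 167480 − 53955 = 113525.
3·113525 − 2·1675 = 337225.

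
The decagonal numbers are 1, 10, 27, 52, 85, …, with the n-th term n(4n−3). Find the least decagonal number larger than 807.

855

Solve n(4n−3) > 807 for integer n.
The largest n with value ≤ 807 is 14 (since 742 ≤ 807 < 855), so the first above is n = 15, value 855.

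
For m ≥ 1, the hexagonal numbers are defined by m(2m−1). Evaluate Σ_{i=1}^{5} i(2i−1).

Σ i(2i−1) = 2Σi² − Σi over i = 1..5.
Σi = 15 and Σi² = 55.
2·55 − 1·15 = 95.

95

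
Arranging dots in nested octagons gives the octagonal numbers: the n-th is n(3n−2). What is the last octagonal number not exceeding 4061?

4033

Solve n(3n−2) ≤ 4061 for integer n.
n = 37 gives 4033 ≤ 4061, while n = 38 gives 4256 > 4061; so the answer is 4033.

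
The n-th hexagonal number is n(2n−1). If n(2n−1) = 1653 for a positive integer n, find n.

Set n(2n−1) = 1653, giving 2n² − n − 1653 = 0.
The discriminant is 1 + 8·1653 = 13225, and √13225 = 115.
So n = (1 + 115) / 4 = 116/4 = 29.
Check: 29·(2·29 − 1) = 1653. ✓

29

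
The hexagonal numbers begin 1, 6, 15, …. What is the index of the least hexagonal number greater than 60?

6

Solve n(2n−1) > 60 for integer n.
The largest n with value ≤ 60 is 5 (since 45 ≤ 60 < 66), so the first above is n = 6, value 66.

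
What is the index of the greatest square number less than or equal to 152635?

Solve n² ≤ 152635 for integer n.
n = 390 gives 152100 ≤ 152635, while n = 391 gives 152881 > 152635; so the answer is index 390.

390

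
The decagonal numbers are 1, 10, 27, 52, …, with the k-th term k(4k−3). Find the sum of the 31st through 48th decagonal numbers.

112143

Σ i(4i−3) = 4Σi² − 3Σi over i = 31..48.
Σi = 1176 − 465 = 711 and Σi² = 38024 − 9455 = 28569.
4·28569 − 3·711 = 112143.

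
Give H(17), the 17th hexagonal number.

561

The 17th hexagonal number is n(2n−1) with n = 17.
17·(2·17 − 1) = 17·33 = 561.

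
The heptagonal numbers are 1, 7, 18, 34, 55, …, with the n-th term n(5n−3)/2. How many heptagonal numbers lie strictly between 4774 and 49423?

96

The n-th heptagonal number is n(5n−3)/2.
Smallest index with value > 4774: n = 45 (giving 4995).
Largest index with value < 49423: n = 140 (giving 48790).
Indices 45 through 140: 96 terms.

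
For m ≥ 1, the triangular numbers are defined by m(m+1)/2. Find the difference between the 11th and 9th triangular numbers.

11·12/2 = 66 and 9·10/2 = 45.
Difference: 66 − 45 = 21.

21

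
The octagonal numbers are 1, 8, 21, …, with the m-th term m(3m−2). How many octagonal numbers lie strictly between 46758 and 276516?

The n-th octagonal number is n(3n−2).
Smallest index with value > 46758: n = 126 (giving 47376).
Largest index with value < 276516: n = 303 (giving 274821).
Indices 126 through 303: 178 terms.

178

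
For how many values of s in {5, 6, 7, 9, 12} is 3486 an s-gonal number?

s = 5: P(5, 48) = 3432 and P(5, 49) = 3577; 3486 is not s-gonal.
s = 6: P(6, 42) = 3486. ✓
s = 7: P(7, 37) = 3367 and P(7, 38) = 3553; 3486 is not s-gonal.
s = 9: P(9, 31) = 3286 and P(9, 32) = 3504; 3486 is not s-gonal.
s = 12: P(12, 26) = 3276 and P(12, 27) = 3537; 3486 is not s-gonal.
Hits: s ∈ {6} → 1.

1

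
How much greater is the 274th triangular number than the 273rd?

274

Consecutive triangular numbers differ by n: T_{274} − T_{273} = 274.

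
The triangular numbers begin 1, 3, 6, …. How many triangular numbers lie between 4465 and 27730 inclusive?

142

The n-th triangular number is n(n+1)/2.
Smallest index with value ≥ 4465: n = 94 (giving 4465).
Largest index with value ≤ 27730: n = 235 (giving 27730).
Indices 94 through 235: 142 terms.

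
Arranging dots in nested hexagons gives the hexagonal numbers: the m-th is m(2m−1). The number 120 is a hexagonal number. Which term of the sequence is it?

8

Set n(2n−1) = 120, giving 2n² − n − 120 = 0.
The discriminant is 1 + 8·120 = 961, and √961 = 31.
So n = (1 + 31) / 4 = 32/4 = 8.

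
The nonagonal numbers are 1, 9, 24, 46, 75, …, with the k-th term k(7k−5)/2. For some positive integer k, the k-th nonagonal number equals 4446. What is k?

36

Set n(7n−5)/2 = 4446, giving 7n² − 5n − 8892 = 0.
The discriminant is 25 + 56·4446 = 249001, and √249001 = 499.
So n = (5 + 499) / 14 = 504/14 = 36.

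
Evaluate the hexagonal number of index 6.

66

The 6th hexagonal number is n(2n−1) with n = 6.
6·(2·6 − 1) = 6·11 = 66.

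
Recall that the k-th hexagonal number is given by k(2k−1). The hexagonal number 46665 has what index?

153

Set n(2n−1) = 46665, giving 2n² − n − 46665 = 0.
The discriminant is 1 + 8·46665 = 373321, and √373321 = 611.
So n = (1 + 611) / 4 = 612/4 = 153.
Check: 153·(2·153 − 1) = 46665. ✓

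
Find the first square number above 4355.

Solve n² > 4355 for integer n.
The largest n with value ≤ 4355 is 65 (since 4225 ≤ 4355 < 4356), so the first above is n = 66, value 4356.

4356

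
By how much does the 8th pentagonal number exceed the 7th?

22

Consecutive pentagonal numbers differ by 3n − 2: here 3·8 − 2 = 22.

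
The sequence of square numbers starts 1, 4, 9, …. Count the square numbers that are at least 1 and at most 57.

The n-th square number is n².
Smallest index with value ≥ 1: n = 1 (giving 1).
Largest index with value ≤ 57: n = 7 (giving 49).
Indices 1 through 7: 7 terms.

7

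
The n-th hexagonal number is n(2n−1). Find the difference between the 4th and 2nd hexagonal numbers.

22

4·(2·4 − 1) = 28 and 2·(2·2 − 1) = 6.
Difference: 28 − 6 = 22.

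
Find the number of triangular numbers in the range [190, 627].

16

The n-th triangular number is n(n+1)/2.
Smallest index with value ≥ 190: n = 19 (giving 190).
Largest index with value ≤ 627: n = 34 (giving 595).
Indices 19 through 34: 16 terms.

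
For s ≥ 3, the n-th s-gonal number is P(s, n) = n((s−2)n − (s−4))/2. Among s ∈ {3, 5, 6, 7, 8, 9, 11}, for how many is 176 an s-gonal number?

2

s = 3: P(3, 18) = 171 and P(3, 19) = 190; 176 is not s-gonal.
s = 5: P(5, 11) = 176. ✓
s = 6: P(6, 9) = 153 and P(6, 10) = 190; 176 is not s-gonal.
s = 7: P(7, 8) = 148 and P(7, 9) = 189; 176 is not s-gonal.
s = 8: P(8, 8) = 176. ✓
s = 9: P(9, 7) = 154 and P(9, 8) = 204; 176 is not s-gonal.
s = 11: P(11, 6) = 141 and P(11, 7) = 196; 176 is not s-gonal.
Hits: s ∈ {5, 8} → 2.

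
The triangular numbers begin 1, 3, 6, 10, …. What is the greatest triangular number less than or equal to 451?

Solve n(n+1)/2 ≤ 451 for integer n.
n = 29 gives 435 ≤ 451, while n = 30 gives 465 > 451; so the answer is 435.

435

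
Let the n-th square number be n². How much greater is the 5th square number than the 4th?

9

n² − (n−1)² = 2n − 1, so 5² − 4² = 2·5 − 1 = 9.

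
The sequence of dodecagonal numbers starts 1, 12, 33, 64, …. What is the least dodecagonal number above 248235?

249984

Solve n(5n−4) > 248235 for integer n.
The largest n with value ≤ 248235 is 223 (since 247753 ≤ 248235 < 249984), so the first above is n = 224, value 249984.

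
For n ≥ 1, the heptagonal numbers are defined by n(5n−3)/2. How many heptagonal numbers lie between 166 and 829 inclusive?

10

The n-th heptagonal number is n(5n−3)/2.
Smallest index with value ≥ 166: n = 9 (giving 189).
Largest index with value ≤ 829: n = 18 (giving 783).
Indices 9 through 18: 10 terms.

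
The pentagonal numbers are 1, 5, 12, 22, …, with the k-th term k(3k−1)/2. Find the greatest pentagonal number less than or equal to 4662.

4510

Solve n(3n−1)/2 ≤ 4662 for integer n.
n = 55 gives 4510 ≤ 4662, while n = 56 gives 4676 > 4662; so the answer is 4510.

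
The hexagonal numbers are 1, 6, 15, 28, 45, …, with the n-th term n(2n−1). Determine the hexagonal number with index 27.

The 27th hexagonal number is n(2n−1) with n = 27.
27·(2·27 − 1) = 27·53 = 1431.

1431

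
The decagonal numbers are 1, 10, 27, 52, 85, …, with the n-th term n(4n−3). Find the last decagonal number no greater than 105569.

Solve n(4n−3) ≤ 105569 for integer n.
n = 162 gives 104490 ≤ 105569, while n = 163 gives 105787 > 105569; so the answer is 104490.

104490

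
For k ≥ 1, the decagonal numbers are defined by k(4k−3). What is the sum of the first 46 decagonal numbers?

Σ i(4i−3) = 4Σi² − 3Σi over i = 1..46.
Σi = 1081 and Σi² = 33511.
4·33511 − 3·1081 = 130801.

130801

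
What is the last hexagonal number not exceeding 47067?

46665

Solve n(2n−1) ≤ 47067 for integer n.
n = 153 gives 46665 ≤ 47067, while n = 154 gives 47278 > 47067; so the answer is 46665.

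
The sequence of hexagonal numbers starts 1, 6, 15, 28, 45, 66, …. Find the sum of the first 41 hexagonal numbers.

46781

Σ i(2i−1) = 2Σi² − Σi over i = 1..41.
Σi = 861 and Σi² = 23821.
2·23821 − 1·861 = 46781.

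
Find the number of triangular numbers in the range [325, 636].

11

The n-th triangular number is n(n+1)/2.
Smallest index with value ≥ 325: n = 25 (giving 325).
Largest index with value ≤ 636: n = 35 (giving 630).
Indices 25 through 35: 11 terms.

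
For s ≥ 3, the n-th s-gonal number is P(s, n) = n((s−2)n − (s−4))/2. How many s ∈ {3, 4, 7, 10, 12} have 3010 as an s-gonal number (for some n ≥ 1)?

1

s = 3: P(3, 77) = 3003 and P(3, 78) = 3081; 3010 is not s-gonal.
s = 4: P(4, 54) = 2916 and P(4, 55) = 3025; 3010 is not s-gonal.
s = 7: P(7, 35) = 3010. ✓
s = 10: P(10, 27) = 2835 and P(10, 28) = 3052; 3010 is not s-gonal.
s = 12: P(12, 24) = 2784 and P(12, 25) = 3025; 3010 is not s-gonal.
Hits: s ∈ {7} → 1.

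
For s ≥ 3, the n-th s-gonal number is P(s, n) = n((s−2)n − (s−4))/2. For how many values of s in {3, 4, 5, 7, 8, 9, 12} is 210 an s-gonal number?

2

s = 3: P(3, 20) = 210. ✓
s = 4: P(4, 14) = 196 and P(4, 15) = 225; 210 is not s-gonal.
s = 5: P(5, 12) = 210. ✓
s = 7: P(7, 9) = 189 and P(7, 10) = 235; 210 is not s-gonal.
s = 8: P(8, 8) = 176 and P(8, 9) = 225; 210 is not s-gonal.
s = 9: P(9, 8) = 204 and P(9, 9) = 261; 210 is not s-gonal.
s = 12: P(12, 6) = 156 and P(12, 7) = 217; 210 is not s-gonal.
Hits: s ∈ {3, 5} → 2.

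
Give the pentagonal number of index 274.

The 274th pentagonal number is n(3n−1)/2 with n = 274.
274·(3·274 − 1)/2 = 274·821/2 = 112477.

112477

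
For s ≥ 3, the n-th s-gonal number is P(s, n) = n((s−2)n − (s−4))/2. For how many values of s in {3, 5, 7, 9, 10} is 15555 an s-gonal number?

s = 3: P(3, 175) = 15400 and P(3, 176) = 15576; 15555 is not s-gonal.
s = 5: P(5, 102) = 15555. ✓
s = 7: P(7, 79) = 15484 and P(7, 80) = 15880; 15555 is not s-gonal.
s = 9: P(9, 67) = 15544 and P(9, 68) = 16014; 15555 is not s-gonal.
s = 10: P(10, 62) = 15190 and P(10, 63) = 15687; 15555 is not s-gonal.
Hits: s ∈ {5} → 1.

1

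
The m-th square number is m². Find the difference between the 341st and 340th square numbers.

681

n² − (n−1)² = 2n − 1, so 341² − 340² = 2·341 − 1 = 681.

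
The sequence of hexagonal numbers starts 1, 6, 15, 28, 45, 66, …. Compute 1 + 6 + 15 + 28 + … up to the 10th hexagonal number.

Σ i(2i−1) = 2Σi² − Σi over i = 1..10.
Σi = 55 and Σi² = 385.
2·385 − 1·55 = 715.

715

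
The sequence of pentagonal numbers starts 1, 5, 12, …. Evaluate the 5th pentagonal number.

The 5th pentagonal number is n(3n−1)/2 with n = 5.
5·(3·5 − 1)/2 = 5·14/2 = 5·7 = 35.

35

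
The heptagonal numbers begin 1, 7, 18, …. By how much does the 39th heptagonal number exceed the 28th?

39·(5·39 − 3)/2 = 3744 and 28·(5·28 − 3)/2 = 1918.
Difference: 3744 − 1918 = 1826.

1826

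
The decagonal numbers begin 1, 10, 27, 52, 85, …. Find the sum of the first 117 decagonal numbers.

Σ i(4i−3) = 4Σi² − 3Σi over i = 1..117.
Σi = 6903 and Σi² = 540735.
4·540735 − 3·6903 = 2142231.

2142231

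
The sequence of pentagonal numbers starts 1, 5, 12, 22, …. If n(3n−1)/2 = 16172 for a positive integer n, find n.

104

Set n(3n−1)/2 = 16172, giving 3n² − n − 32344 = 0.
So n = (1 + 623) / 6 = 624/6 = 104.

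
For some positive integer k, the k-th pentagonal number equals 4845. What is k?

57

Set n(3n−1)/2 = 4845, giving 3n² − n − 9690 = 0.
The discriminant is 1 + 24·4845 = 116281, and √116281 = 341.
So n = (1 + 341) / 6 = 342/6 = 57.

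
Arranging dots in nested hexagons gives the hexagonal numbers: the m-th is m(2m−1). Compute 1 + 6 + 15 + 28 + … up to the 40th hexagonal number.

Σ i(2i−1) = 2Σi² − Σi over i = 1..40.
Σi = 820 and Σi² = 22140.
2·22140 − 1·820 = 43460.

43460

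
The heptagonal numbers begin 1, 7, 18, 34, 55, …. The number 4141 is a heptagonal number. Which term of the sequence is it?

41

Set n(5n−3)/2 = 4141, giving 5n² − 3n − 8282 = 0.
The discriminant is 9 + 40·4141 = 165649, and √165649 = 407.
So n = (3 + 407) / 10 = 410/10 = 41.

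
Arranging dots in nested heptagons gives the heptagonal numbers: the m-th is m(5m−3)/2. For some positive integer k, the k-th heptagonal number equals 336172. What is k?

367

Set n(5n−3)/2 = 336172, giving 5n² − 3n − 672344 = 0.
The discriminant is 9 + 40·336172 = 13446889, and √13446889 = 3667.
So n = (3 + 3667) / 10 = 3670/10 = 367.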